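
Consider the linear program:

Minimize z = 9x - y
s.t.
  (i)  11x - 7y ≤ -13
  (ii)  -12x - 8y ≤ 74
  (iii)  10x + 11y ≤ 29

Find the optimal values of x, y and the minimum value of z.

x = -523/26, y = 272/13, minimum z = -5251/26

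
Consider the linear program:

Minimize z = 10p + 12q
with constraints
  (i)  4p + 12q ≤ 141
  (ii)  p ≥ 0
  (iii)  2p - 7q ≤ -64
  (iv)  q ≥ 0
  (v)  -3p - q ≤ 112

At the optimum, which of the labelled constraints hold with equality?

(ii) and (iii)

Vertices and z = 10p + 12q:
  (0, 47/4) → z = 141
  (219/52, 269/26) → z = 4323/26
  (0, 64/7) → z = 768/7

The minimum is at (0, 64/7). Substituting into each constraint, equality holds for (ii) and (iii); the remaining constraints have slack.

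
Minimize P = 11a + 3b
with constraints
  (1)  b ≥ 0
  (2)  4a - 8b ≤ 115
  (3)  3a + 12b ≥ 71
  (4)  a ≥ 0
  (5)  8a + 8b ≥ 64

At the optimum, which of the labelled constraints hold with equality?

(4) and (5)

Corner points and P = 11a + 3b:
  (115/4, 0) → P = 1265/4
  (71/3, 0) → P = 781/3
  (25/9, 47/9) → P = 416/9
  (0, 8) → P = 24
The feasible region is unbounded (it extends along (0, 1), (2, 1)), but P strictly increases along every unbounded feasible direction, so there is no improving ray and the minimum is attained at a vertex.

The minimum is at (0, 8). Substituting into each constraint, equality holds for (4) and (5); the remaining constraints have slack.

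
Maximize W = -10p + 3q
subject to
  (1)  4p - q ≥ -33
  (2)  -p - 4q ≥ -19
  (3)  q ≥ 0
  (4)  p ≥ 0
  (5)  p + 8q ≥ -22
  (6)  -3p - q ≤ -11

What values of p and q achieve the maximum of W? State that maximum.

Extreme points and W = -10p + 3q:
  (19, 0) → W = -190
  (25/11, 46/11) → W = -112/11
  (11/3, 0) → W = -110/3

The optimum lies where -p - 4q = -19 and -3p - q = -11.
Solving simultaneously gives p = 25/11, q = 46/11.

p = 25/11, q = 46/11, maximum W = -112/11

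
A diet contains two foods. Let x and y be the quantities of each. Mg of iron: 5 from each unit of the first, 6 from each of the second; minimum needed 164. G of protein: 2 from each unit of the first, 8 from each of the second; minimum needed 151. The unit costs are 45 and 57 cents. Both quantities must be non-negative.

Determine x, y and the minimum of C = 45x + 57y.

x = 29/2, y = 61/4, minimum C = 6087/4

The feasible region is unbounded (it extends along (0, 1), (1, 0)), but C strictly increases along every unbounded feasible direction, so there is no improving ray and the minimum is attained at a vertex.

The optimum lies where 5x + 6y = 164 and 2x + 8y = 151.
Solving simultaneously gives x = 29/2, y = 61/4.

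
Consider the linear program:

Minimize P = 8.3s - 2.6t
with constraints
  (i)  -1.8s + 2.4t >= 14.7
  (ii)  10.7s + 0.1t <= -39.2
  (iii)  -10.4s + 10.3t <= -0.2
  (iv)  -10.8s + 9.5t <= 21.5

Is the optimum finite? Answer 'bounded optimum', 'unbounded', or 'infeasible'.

infeasible

The boundaries -1.8s + 2.4t = 14.7 and -10.4s + 10.3t = -0.2 meet at (5063/214, 2554/107), but that point violates 10.7s + 0.1t ≤ -39.2. Every candidate vertex is excluded by some other constraint, so the feasible region is empty.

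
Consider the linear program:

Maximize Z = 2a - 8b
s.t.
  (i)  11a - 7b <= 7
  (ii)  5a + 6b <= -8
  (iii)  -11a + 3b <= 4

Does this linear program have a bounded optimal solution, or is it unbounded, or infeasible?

Vertices and Z = 2a - 8b:
  (-14/101, -123/101) → Z = 956/101
  (-49/44, -11/4) → Z = 435/22
  (-16/27, -68/81) → Z = 448/81
The feasible region has finitely many vertices and no improving ray; the maximum is 435/22 at (-49/44, -11/4).

bounded optimum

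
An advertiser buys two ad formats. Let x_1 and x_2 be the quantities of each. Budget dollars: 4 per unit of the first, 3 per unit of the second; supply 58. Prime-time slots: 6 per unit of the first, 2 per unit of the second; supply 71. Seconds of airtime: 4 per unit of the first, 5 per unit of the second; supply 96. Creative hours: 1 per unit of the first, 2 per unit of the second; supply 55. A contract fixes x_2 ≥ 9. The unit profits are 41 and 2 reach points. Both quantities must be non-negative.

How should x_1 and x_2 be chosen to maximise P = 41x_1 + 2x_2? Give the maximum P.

x_1 = 31/4, x_2 = 9, maximum P = 1343/4

Extreme points and P = 41x_1 + 2x_2:
  (0, 96/5) → P = 192/5
  (0, 9) → P = 18
  (1/4, 19) → P = 193/4
  (31/4, 9) → P = 1343/4

At the optimal vertex, 4x_1 + 3x_2 = 58 and x_2 = 9.
Solving simultaneously gives x_1 = 31/4, x_2 = 9.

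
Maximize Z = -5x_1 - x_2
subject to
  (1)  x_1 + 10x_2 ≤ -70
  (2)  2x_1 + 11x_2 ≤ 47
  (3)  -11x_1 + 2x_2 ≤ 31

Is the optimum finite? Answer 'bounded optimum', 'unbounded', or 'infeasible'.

unbounded

From the feasible point (1240/9, -187/9), moving in the direction (-2, -11) keeps every constraint satisfied while Z increases without bound.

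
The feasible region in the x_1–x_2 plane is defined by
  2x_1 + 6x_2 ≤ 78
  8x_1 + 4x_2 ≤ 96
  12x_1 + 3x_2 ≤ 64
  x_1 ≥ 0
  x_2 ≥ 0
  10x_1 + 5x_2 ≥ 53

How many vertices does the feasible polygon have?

5

Of the 14 pairwise boundary intersections, those satisfying every inequality are:
  (25/11, 404/33)
  (0, 13)
  (16/3, 0)
  (0, 53/5)
  (53/10, 0)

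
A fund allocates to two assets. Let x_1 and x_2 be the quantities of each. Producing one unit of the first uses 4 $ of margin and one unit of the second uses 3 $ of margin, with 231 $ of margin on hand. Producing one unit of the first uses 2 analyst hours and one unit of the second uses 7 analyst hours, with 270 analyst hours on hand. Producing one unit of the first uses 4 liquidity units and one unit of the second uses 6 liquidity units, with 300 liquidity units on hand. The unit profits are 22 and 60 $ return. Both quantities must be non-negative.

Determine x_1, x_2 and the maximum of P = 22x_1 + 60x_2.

Vertices and P = 22x_1 + 60x_2:
  (0, 0) → P = 0
  (0, 270/7) → P = 16200/7
  (231/4, 0) → P = 2541/2
  (81/2, 23) → P = 2271
  (30, 30) → P = 2460

The optimum lies where 2x_1 + 7x_2 = 270 and 4x_1 + 6x_2 = 300.
Solving simultaneously gives x_1 = 30, x_2 = 30.

x_1 = 30, x_2 = 30, maximum P = 2460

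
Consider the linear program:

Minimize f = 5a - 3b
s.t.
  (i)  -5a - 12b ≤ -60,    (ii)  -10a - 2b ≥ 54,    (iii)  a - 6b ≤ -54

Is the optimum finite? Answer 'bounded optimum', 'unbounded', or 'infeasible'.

From the feasible point (-384/55, 87/11), moving in the direction (-2, 10) keeps every constraint satisfied while f decreases without bound.

unbounded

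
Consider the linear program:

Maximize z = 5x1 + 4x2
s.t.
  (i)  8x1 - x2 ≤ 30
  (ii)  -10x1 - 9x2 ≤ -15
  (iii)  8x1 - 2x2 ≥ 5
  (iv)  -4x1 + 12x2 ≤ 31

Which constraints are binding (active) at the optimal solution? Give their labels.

(i) and (iv)

Vertices and z = 5x1 + 4x2:
  (285/82, -90/41) → z = 705/82
  (17/4, 4) → z = 149/4
  (75/92, 35/46) → z = 655/92
  (61/44, 67/22) → z = 841/44

The maximum is at (17/4, 4). Substituting into each constraint, equality holds for (i) and (iv); the remaining constraints have slack.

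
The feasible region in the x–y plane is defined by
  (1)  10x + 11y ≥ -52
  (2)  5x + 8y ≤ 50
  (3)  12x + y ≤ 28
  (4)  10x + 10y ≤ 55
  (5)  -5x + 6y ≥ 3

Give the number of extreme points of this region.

5

Of the 10 pairwise boundary intersections, those satisfying every inequality are:
  (-966/25, 152/5)
  (-3, -2)
  (-2, 15/2)
  (45/22, 38/11)
  (15/7, 16/7)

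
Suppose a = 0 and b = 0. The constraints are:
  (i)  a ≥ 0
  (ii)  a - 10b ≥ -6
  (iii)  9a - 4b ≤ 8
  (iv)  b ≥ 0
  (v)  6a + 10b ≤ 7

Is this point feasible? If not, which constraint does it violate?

(i): 0 ≥ 0 ✓
(ii): 0 ≥ -6 ✓
(iii): 0 ≤ 8 ✓
(iv): 0 ≥ 0 ✓
(v): 0 ≤ 7 ✓

feasible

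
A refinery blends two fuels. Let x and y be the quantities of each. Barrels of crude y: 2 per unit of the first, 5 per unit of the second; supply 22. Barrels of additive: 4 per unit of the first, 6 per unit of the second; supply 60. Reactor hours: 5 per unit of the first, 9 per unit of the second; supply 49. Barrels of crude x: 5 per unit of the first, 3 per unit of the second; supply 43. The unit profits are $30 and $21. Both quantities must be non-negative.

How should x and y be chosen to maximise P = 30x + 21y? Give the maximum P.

The binding constraints are 5x + 9y = 49 and 5x + 3y = 43.
Solving simultaneously gives x = 8, y = 1.

x = 8, y = 1, maximum P = 261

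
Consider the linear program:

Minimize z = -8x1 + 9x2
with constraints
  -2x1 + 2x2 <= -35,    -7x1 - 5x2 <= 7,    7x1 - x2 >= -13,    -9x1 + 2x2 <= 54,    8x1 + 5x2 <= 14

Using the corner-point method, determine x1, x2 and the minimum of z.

x1 = 21, x2 = -154/5, minimum z = -2226/5

Vertices and z = -8x1 + 9x2:
  (161/24, -259/24) → z = -3619/24
  (203/26, -126/13) → z = -1946/13
  (21, -154/5) → z = -2226/5

The binding constraints are -7x1 - 5x2 = 7 and 8x1 + 5x2 = 14.
Solving simultaneously gives x1 = 21, x2 = -154/5.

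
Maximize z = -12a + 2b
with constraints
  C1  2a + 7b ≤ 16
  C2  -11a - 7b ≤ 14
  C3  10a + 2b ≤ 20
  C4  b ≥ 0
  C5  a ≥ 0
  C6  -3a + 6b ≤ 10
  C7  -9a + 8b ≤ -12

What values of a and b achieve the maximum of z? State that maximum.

a = 4/3, b = 0, maximum z = -16

Extreme points and z = -12a + 2b:
  (2, 0) → z = -24
  (92/49, 30/49) → z = -1044/49
  (4/3, 0) → z = -16

At the optimal vertex, b = 0 and -9a + 8b = -12.
Solving simultaneously gives a = 4/3, b = 0.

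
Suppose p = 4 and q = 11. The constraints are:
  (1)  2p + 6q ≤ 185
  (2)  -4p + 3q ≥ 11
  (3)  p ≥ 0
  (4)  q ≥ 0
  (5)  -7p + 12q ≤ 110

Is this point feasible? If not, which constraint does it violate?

feasible

(1): 74 ≤ 185 ✓
(2): 17 ≥ 11 ✓
(3): 4 ≥ 0 ✓
(4): 11 ≥ 0 ✓
(5): 104 ≤ 110 ✓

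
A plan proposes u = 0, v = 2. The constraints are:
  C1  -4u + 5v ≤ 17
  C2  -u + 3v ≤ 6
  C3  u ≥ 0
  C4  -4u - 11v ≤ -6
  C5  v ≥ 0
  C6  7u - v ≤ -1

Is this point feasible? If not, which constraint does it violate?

feasible

C1: 10 ≤ 17 ✓
C2: 6 ≤ 6 ✓
C3: 0 ≥ 0 ✓
C4: -22 ≤ -6 ✓
C5: 2 ≥ 0 ✓
C6: -2 ≤ -1 ✓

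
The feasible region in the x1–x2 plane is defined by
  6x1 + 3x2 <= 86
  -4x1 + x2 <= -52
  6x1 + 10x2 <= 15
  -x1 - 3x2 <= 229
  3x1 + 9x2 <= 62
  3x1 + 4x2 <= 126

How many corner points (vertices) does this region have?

Pairwise boundary intersections that survive every other constraint:
  (815/42, -71/7)
  (63, -292/3)
  (535/46, -126/23)
  (-73/13, -968/13)

4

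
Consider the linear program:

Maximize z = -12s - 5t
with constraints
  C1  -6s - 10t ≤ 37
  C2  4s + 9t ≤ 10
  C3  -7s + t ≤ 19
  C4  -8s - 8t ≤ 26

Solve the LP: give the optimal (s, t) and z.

Feasible corners and z = -12s - 5t:
  (9/8, -35/8) → z = 67/8
  (-161/67, 146/67) → z = 1202/67
  (-89/32, -15/32) → z = 1143/32
The feasible region is unbounded (it extends along (5, -3), (9, -4)), but z strictly decreases along every unbounded feasible direction, so there is no improving ray and the maximum is attained at a vertex.

At the optimal vertex, -7s + t = 19 and -8s - 8t = 26.
Solving simultaneously gives s = -89/32, t = -15/32.

s = -89/32, t = -15/32, maximum z = 1143/32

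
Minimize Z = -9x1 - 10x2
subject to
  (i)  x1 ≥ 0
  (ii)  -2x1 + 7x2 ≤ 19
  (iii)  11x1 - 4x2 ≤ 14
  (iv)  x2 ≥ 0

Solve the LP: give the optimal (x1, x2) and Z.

x1 = 58/23, x2 = 79/23, minimum Z = -1312/23

Extreme points and Z = -9x1 - 10x2:
  (0, 19/7) → Z = -190/7
  (0, 0) → Z = 0
  (58/23, 79/23) → Z = -1312/23
  (14/11, 0) → Z = -126/11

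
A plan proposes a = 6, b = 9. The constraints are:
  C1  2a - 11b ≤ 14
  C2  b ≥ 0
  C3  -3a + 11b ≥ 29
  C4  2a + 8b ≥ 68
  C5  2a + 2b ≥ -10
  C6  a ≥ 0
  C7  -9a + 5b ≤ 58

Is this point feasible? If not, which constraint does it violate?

feasible

C1: -87 ≤ 14 ✓
C2: 9 ≥ 0 ✓
C3: 81 ≥ 29 ✓
C4: 84 ≥ 68 ✓
C5: 30 ≥ -10 ✓
C6: 6 ≥ 0 ✓
C7: -9 ≤ 58 ✓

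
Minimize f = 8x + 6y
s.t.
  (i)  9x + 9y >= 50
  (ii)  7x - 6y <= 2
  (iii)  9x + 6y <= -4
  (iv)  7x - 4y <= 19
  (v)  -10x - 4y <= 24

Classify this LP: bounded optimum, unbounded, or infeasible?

The boundaries 9x + 9y = 50 and 7x - 6y = 2 meet at (106/39, 332/117), but that point violates 9x + 6y ≤ -4. Every candidate vertex is excluded by some other constraint, so the feasible region is empty.

infeasible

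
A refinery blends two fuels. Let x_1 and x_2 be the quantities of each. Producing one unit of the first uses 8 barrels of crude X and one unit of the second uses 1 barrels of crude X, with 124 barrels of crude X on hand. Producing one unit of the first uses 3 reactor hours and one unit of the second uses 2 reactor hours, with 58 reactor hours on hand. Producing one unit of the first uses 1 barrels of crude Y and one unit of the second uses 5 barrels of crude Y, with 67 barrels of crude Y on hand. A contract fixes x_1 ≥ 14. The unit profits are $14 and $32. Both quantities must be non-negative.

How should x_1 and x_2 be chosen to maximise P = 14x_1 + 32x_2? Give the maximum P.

Corner points and P = 14x_1 + 32x_2:
  (31/2, 0) → P = 217
  (14, 0) → P = 196
  (190/13, 92/13) → P = 5604/13
  (14, 8) → P = 452

The binding constraints are 3x_1 + 2x_2 = 58 and x_1 = 14.
Solving simultaneously gives x_1 = 14, x_2 = 8.

x_1 = 14, x_2 = 8, maximum P = 452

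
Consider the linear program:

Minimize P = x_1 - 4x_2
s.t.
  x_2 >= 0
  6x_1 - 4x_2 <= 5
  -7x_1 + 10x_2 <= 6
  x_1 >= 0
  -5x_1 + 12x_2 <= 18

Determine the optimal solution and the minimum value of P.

Feasible corners and P = x_1 - 4x_2:
  (5/6, 0) → P = 5/6
  (0, 0) → P = 0
  (37/16, 71/32) → P = -105/16
  (0, 3/5) → P = -12/5

The binding constraints are 6x_1 - 4x_2 = 5 and -7x_1 + 10x_2 = 6.
Solving simultaneously gives x_1 = 37/16, x_2 = 71/32.

x_1 = 37/16, x_2 = 71/32, minimum P = -105/16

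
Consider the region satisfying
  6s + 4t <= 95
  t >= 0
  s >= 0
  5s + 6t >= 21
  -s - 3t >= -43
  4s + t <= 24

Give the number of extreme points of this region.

Of the 15 pairwise boundary intersections, those satisfying every inequality are:
  (21/5, 0)
  (6, 0)
  (0, 7/2)
  (0, 43/3)
  (29/11, 148/11)

5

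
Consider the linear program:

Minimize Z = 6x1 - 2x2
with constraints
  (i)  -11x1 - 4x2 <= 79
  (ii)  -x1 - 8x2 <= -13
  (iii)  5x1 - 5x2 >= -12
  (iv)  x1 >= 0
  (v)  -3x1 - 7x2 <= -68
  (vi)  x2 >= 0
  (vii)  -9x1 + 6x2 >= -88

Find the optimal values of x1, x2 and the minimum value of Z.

x1 = 128/25, x2 = 188/25, minimum Z = 392/25

Extreme points and Z = 6x1 - 2x2:
  (128/25, 188/25) → Z = 392/25
  (512/15, 548/15) → Z = 1976/15
  (1024/81, 116/27) → Z = 1816/27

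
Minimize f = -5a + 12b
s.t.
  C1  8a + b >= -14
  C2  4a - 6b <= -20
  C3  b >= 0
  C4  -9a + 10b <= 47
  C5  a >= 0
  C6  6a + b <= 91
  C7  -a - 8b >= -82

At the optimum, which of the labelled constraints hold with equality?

C2 and C5

Vertices and f = -5a + 12b:
  (0, 10/3) → f = 40
  (166/19, 174/19) → f = 1258/19
  (0, 47/10) → f = 282/5
  (222/41, 785/82) → f = 3600/41

The minimum is at (0, 10/3). Substituting into each constraint, equality holds for C2 and C5; the remaining constraints have slack.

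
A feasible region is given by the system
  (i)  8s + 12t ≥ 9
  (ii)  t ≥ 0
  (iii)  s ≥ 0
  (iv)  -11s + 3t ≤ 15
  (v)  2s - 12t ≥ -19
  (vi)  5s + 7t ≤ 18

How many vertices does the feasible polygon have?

5

Pairwise boundary intersections that survive every other constraint:
  (9/8, 0)
  (0, 3/4)
  (18/5, 0)
  (0, 19/12)
  (83/74, 131/74)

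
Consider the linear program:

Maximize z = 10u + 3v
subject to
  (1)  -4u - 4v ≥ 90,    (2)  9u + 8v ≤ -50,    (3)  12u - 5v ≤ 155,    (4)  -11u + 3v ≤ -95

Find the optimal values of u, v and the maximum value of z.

Feasible corners and z = 10u + 3v:
  (5/2, -25) → z = -50
  (55/28, -685/28) → z = -215/4
  (10/19, -565/19) → z = -1595/19

u = 5/2, v = -25, maximum z = -50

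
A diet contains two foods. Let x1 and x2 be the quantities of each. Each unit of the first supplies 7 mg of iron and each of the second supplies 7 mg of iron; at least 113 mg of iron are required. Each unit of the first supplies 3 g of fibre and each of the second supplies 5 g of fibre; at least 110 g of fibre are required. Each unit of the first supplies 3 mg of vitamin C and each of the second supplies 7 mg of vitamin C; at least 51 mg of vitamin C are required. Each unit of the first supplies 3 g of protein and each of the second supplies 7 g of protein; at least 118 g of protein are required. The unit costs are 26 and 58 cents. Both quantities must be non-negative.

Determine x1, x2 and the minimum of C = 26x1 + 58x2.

Vertices and C = 26x1 + 58x2:
  (0, 22) → C = 1276
  (118/3, 0) → C = 3068/3
  (30, 4) → C = 1012
The feasible region is unbounded (it extends along (0, 1), (1, 0)), but C strictly increases along every unbounded feasible direction, so there is no improving ray and the minimum is attained at a vertex.

The binding constraints are 3x1 + 5x2 = 110 and 3x1 + 7x2 = 118.
Solving simultaneously gives x1 = 30, x2 = 4.

x1 = 30, x2 = 4, minimum C = 1012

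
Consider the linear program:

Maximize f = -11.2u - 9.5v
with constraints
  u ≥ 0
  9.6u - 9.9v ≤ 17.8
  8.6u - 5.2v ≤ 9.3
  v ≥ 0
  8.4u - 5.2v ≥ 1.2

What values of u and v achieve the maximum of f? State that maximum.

u = 1/7, v = 0, maximum f = -8/5

Extreme points and f = -11.2u - 9.5v:
  (93/86, 0) → f = -2604/215
  (81/2, 1695/26) → f = -278961/260
  (1/7, 0) → f = -8/5

The binding constraints are v = 0 and 8.4u - 5.2v = 1.2.
Solving simultaneously gives u = 1/7, v = 0.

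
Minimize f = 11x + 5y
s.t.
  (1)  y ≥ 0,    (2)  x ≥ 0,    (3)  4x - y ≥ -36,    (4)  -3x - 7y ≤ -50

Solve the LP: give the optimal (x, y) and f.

x = 0, y = 50/7, minimum f = 250/7

Corner points and f = 11x + 5y:
  (50/3, 0) → f = 550/3
  (0, 36) → f = 180
  (0, 50/7) → f = 250/7
The feasible region is unbounded (it extends along (1, 4), (1, 0)), but f strictly increases along every unbounded feasible direction, so there is no improving ray and the minimum is attained at a vertex.

The binding constraints are x = 0 and -3x - 7y = -50.
Solving simultaneously gives x = 0, y = 50/7.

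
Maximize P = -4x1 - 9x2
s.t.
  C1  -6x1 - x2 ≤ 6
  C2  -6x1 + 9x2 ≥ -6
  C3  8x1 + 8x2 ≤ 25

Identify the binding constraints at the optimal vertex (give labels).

Vertices and P = -4x1 - 9x2:
  (-4/5, -6/5) → P = 14
  (-73/40, 99/20) → P = -149/4
  (91/40, 17/20) → P = -67/4

The maximum is at (-4/5, -6/5). Substituting into each constraint, equality holds for C1 and C2; the remaining constraints have slack.

C1 and C2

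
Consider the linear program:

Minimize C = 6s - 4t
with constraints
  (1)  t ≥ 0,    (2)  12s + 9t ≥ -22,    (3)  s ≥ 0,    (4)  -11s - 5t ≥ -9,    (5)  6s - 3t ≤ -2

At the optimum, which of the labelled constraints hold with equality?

Feasible corners and C = 6s - 4t:
  (0, 9/5) → C = -36/5
  (0, 2/3) → C = -8/3
  (17/63, 76/63) → C = -202/63

The minimum is at (0, 9/5). Substituting into each constraint, equality holds for (3) and (4); the remaining constraints have slack.

(3) and (4)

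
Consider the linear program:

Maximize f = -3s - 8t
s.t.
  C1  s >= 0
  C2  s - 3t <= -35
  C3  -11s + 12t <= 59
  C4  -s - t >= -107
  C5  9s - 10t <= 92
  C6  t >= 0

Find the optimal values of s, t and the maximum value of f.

Corner points and f = -3s - 8t:
  (81/7, 326/21) → f = -3337/21
  (626/17, 407/17) → f = -302
  (1225/23, 1236/23) → f = -13563/23
  (1162/19, 871/19) → f = -10454/19

The optimum lies where s - 3t = -35 and -11s + 12t = 59.
Solving simultaneously gives s = 81/7, t = 326/21.

s = 81/7, t = 326/21, maximum f = -3337/21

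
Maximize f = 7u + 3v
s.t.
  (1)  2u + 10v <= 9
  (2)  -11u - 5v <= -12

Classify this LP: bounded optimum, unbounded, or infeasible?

From the feasible point (3/4, 3/4), moving in the direction (10, -2) keeps every constraint satisfied while f increases without bound.

unbounded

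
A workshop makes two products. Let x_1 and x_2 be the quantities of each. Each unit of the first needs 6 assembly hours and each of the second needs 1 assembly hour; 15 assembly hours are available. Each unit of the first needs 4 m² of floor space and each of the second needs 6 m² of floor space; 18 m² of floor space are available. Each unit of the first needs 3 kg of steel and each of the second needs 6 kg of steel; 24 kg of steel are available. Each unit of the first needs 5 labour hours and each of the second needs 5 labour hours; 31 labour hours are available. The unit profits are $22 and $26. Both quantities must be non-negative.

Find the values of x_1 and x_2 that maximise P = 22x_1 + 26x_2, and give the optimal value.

x_1 = 9/4, x_2 = 3/2, maximum P = 177/2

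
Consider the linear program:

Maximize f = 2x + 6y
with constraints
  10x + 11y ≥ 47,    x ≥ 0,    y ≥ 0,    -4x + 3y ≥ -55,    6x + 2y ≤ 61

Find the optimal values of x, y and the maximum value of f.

Feasible corners and f = 2x + 6y:
  (0, 47/11) → f = 282/11
  (47/10, 0) → f = 47/5
  (0, 61/2) → f = 183
  (61/6, 0) → f = 61/3

The binding constraints are x = 0 and 6x + 2y = 61.
Solving simultaneously gives x = 0, y = 61/2.

x = 0, y = 61/2, maximum f = 183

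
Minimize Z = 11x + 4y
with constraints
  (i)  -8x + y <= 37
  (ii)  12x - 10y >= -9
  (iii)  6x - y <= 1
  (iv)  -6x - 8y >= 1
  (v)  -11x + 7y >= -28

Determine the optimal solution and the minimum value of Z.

x = -287/45, y = -631/45, minimum Z = -5681/45

Extreme points and Z = 11x + 4y:
  (-361/68, -93/17) → Z = -5459/68
  (-287/45, -631/45) → Z = -5681/45
  (-41/78, 7/26) → Z = -367/78
  (7/54, -2/9) → Z = 29/54
  (-21/31, -157/31) → Z = -859/31

The optimum lies where -8x + y = 37 and -11x + 7y = -28.
Solving simultaneously gives x = -287/45, y = -631/45.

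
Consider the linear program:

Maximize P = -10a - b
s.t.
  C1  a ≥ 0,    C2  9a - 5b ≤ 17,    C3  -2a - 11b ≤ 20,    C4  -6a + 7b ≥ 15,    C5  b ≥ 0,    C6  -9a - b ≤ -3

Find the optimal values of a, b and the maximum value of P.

a = 0, b = 3, maximum P = -3

Extreme points and P = -10a - b:
  (0, 3) → P = -3
  (194/33, 79/11) → P = -2177/33
  (2/23, 51/23) → P = -71/23
The feasible region is unbounded (it extends along (0, 1), (5, 9)), but P strictly decreases along every unbounded feasible direction, so there is no improving ray and the maximum is attained at a vertex.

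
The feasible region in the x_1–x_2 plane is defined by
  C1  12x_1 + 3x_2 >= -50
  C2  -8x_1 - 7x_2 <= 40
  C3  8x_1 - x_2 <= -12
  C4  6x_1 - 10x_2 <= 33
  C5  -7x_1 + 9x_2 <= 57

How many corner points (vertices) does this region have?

The feasible vertices (each the meet of two boundaries and inside every other half-plane) are:
  (-23/6, -4/3)
  (-207/43, 334/129)
  (-31/16, -7/2)
  (-51/65, 372/65)

4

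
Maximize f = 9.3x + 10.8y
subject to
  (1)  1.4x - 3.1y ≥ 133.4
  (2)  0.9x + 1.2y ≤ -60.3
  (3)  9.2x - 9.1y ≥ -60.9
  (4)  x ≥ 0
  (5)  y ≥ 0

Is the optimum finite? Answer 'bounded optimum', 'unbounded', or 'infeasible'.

infeasible

The boundaries 1.4x - 3.1y = 133.4 and y = 0 meet at (667/7, 0), but that point violates 0.9x + 1.2y ≤ -60.3. Every candidate vertex is excluded by some other constraint, so the feasible region is empty.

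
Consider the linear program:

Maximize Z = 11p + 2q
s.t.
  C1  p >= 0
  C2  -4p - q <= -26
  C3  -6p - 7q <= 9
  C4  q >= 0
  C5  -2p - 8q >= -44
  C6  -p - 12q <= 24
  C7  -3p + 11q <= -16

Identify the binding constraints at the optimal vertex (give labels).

C4 and C5

Corner points and Z = 11p + 2q:
  (13/2, 0) → Z = 143/2
  (302/47, 14/47) → Z = 3350/47
  (22, 0) → Z = 242
  (306/23, 50/23) → Z = 3466/23

The maximum is at (22, 0). Substituting into each constraint, equality holds for C4 and C5; the remaining constraints have slack.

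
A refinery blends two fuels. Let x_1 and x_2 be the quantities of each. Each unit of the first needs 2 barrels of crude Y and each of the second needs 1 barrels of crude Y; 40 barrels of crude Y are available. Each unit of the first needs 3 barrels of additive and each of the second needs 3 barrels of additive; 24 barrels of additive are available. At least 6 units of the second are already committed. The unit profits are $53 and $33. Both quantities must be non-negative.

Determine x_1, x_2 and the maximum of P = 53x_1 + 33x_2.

Feasible corners and P = 53x_1 + 33x_2:
  (0, 8) → P = 264
  (0, 6) → P = 198
  (2, 6) → P = 304

x_1 = 2, x_2 = 6, maximum P = 304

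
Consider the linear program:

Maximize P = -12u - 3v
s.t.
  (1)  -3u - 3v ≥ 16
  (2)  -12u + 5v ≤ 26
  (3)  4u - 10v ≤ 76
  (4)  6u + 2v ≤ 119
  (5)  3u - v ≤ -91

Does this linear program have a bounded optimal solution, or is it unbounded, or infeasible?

infeasible

The boundaries -3u - 3v = 16 and -12u + 5v = 26 meet at (-158/51, -38/17), but that point violates 3u - v ≤ -91. Every candidate vertex is excluded by some other constraint, so the feasible region is empty.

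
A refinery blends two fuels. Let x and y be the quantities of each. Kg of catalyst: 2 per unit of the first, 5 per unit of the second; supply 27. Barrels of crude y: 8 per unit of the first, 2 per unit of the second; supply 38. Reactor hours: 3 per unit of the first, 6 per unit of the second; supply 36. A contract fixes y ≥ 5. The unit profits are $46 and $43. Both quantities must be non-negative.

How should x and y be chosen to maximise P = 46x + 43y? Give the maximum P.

Vertices and P = 46x + 43y:
  (0, 27/5) → P = 1161/5
  (0, 5) → P = 215
  (1, 5) → P = 261

x = 1, y = 5, maximum P = 261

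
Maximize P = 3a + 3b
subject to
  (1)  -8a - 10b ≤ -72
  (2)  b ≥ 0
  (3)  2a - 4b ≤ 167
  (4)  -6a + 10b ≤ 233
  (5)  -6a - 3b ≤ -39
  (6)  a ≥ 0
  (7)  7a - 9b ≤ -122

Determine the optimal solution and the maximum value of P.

a = 877/16, b = 899/16, maximum P = 333

Corner points and P = 3a + 3b:
  (0, 233/10) → P = 699/10
  (877/16, 899/16) → P = 333
  (0, 122/9) → P = 122/3

The binding constraints are -6a + 10b = 233 and 7a - 9b = -122.
Solving simultaneously gives a = 877/16, b = 899/16.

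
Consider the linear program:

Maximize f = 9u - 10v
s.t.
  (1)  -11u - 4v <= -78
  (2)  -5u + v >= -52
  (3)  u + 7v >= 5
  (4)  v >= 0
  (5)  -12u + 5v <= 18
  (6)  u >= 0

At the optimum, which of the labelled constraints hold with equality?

(2) and (4)

Feasible corners and f = 9u - 10v:
  (78/11, 0) → f = 702/11
  (318/103, 1134/103) → f = -8478/103
  (52/5, 0) → f = 468/5
  (278/13, 714/13) → f = -4638/13

The maximum is at (52/5, 0). Substituting into each constraint, equality holds for (2) and (4); the remaining constraints have slack.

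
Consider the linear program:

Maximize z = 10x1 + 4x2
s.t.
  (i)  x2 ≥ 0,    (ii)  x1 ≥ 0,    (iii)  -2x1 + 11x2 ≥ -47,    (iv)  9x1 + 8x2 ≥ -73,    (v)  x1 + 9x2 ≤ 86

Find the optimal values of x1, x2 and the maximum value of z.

x1 = 1369/29, x2 = 125/29, maximum z = 14190/29

Vertices and z = 10x1 + 4x2:
  (0, 0) → z = 0
  (47/2, 0) → z = 235
  (0, 86/9) → z = 344/9
  (1369/29, 125/29) → z = 14190/29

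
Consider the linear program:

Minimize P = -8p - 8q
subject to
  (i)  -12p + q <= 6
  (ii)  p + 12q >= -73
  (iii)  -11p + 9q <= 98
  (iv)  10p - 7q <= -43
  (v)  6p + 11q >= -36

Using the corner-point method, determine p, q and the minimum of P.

p = 23, q = 39, minimum P = -496

Extreme points and P = -8p - 8q:
  (44/97, 1110/97) → P = -9232/97
  (1/74, 228/37) → P = -1828/37
  (23, 39) → P = -496

The optimum lies where -11p + 9q = 98 and 10p - 7q = -43.
Solving simultaneously gives p = 23, q = 39.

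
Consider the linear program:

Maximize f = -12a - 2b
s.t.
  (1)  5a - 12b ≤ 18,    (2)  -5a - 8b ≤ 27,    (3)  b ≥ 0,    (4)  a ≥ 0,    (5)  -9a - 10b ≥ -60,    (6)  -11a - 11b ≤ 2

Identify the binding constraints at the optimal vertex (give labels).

(3) and (4)

Feasible corners and f = -12a - 2b:
  (18/5, 0) → f = -216/5
  (450/79, 69/79) → f = -5538/79
  (0, 0) → f = 0
  (0, 6) → f = -12

The maximum is at (0, 0). Substituting into each constraint, equality holds for (3) and (4); the remaining constraints have slack.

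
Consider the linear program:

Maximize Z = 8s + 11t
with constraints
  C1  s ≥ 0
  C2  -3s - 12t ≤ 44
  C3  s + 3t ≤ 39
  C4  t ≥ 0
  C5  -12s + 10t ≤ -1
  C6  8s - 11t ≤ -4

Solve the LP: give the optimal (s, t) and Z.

s = 417/35, t = 316/35, maximum Z = 6812/35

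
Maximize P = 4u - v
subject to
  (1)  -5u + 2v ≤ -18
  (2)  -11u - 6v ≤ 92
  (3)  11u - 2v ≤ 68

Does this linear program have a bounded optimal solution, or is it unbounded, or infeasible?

Corner points and P = 4u - v:
  (-19/13, -329/26) → P = 177/26
  (25/3, 71/6) → P = 43/2
  (28/11, -20) → P = 332/11
The feasible region has finitely many vertices and no improving ray; the maximum is 332/11 at (28/11, -20).

bounded optimum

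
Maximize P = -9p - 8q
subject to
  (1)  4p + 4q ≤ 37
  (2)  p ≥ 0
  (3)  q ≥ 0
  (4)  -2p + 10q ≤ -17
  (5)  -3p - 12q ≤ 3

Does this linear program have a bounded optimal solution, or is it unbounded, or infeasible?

Extreme points and P = -9p - 8q:
  (37/4, 0) → P = -333/4
  (73/8, 1/8) → P = -665/8
  (17/2, 0) → P = -153/2
The feasible region has finitely many vertices and no improving ray; the maximum is -153/2 at (17/2, 0).

bounded optimum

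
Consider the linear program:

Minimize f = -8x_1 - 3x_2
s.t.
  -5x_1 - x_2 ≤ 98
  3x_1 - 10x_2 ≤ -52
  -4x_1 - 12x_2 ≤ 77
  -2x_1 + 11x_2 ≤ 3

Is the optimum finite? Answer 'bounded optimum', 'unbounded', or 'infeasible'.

The boundaries -5x_1 - x_2 = 98 and -4x_1 - 12x_2 = 77 meet at (-157/8, 1/8), but that point violates -2x_1 + 11x_2 ≤ 3. Every candidate vertex is excluded by some other constraint, so the feasible region is empty.

infeasible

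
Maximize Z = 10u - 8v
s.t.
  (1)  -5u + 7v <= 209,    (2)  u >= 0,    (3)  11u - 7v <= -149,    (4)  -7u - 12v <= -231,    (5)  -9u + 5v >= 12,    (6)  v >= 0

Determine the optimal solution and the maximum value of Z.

u = 0, v = 149/7, maximum Z = -1192/7

Vertices and Z = 10u - 8v:
  (0, 209/7) → Z = -1672/7
  (10, 37) → Z = -196
  (0, 149/7) → Z = -1192/7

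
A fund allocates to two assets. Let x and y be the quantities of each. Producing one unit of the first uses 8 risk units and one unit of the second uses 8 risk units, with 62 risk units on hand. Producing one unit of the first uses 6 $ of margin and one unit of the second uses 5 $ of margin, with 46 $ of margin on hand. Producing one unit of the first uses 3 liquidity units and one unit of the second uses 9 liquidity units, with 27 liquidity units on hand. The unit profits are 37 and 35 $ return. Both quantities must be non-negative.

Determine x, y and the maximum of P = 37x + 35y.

Extreme points and P = 37x + 35y:
  (0, 0) → P = 0
  (0, 3) → P = 105
  (23/3, 0) → P = 851/3
  (29/4, 1/2) → P = 1143/4
  (57/8, 5/8) → P = 571/2

At the optimal vertex, 8x + 8y = 62 and 6x + 5y = 46.
Solving simultaneously gives x = 29/4, y = 1/2.

x = 29/4, y = 1/2, maximum P = 1143/4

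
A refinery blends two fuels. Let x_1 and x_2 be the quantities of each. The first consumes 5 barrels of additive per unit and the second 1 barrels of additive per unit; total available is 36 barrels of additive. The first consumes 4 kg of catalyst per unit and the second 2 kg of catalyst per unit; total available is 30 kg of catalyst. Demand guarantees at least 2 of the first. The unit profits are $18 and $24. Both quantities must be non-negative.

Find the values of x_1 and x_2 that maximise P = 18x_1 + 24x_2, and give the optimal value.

x_1 = 2, x_2 = 11, maximum P = 300

Vertices and P = 18x_1 + 24x_2:
  (36/5, 0) → P = 648/5
  (2, 0) → P = 36
  (7, 1) → P = 150
  (2, 11) → P = 300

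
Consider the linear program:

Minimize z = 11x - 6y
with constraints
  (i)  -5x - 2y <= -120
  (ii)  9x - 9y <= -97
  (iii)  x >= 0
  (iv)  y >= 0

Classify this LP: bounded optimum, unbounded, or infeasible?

From the feasible point (886/63, 1565/63), moving in the direction (0, 1) keeps every constraint satisfied while z decreases without bound.

unbounded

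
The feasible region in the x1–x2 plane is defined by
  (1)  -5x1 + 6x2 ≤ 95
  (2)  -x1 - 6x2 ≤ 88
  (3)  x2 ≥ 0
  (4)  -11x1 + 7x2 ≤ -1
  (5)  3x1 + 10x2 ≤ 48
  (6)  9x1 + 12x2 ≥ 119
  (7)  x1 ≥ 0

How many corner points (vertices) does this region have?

3

Intersecting each pair of boundary lines and keeping only the points that satisfy every inequality leaves:
  (16, 0)
  (119/9, 0)
  (307/27, 25/18)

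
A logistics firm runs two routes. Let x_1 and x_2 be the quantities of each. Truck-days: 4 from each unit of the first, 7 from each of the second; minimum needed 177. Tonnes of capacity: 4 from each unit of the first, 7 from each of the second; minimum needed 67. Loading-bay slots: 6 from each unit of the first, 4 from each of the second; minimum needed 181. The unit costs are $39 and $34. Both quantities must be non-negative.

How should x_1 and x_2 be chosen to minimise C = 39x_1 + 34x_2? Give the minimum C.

x_1 = 43/2, x_2 = 13, minimum C = 2561/2

Feasible corners and C = 39x_1 + 34x_2:
  (0, 181/4) → C = 3077/2
  (177/4, 0) → C = 6903/4
  (43/2, 13) → C = 2561/2
The feasible region is unbounded (it extends along (0, 1), (1, 0)), but C strictly increases along every unbounded feasible direction, so there is no improving ray and the minimum is attained at a vertex.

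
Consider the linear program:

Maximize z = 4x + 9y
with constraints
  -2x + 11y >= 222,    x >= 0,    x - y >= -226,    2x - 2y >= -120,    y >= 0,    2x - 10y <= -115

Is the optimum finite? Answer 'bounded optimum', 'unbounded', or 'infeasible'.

unbounded

From the feasible point (0, 222/11), moving in the direction (10, 2) keeps every constraint satisfied while z increases without bound.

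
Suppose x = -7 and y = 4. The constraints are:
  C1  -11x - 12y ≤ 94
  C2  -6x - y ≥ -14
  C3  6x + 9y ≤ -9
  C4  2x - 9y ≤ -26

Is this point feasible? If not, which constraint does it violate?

not feasible — violates C3

Constraint C3: 6x + 9y = -6, which is not ≤ -9. All other constraints are satisfied.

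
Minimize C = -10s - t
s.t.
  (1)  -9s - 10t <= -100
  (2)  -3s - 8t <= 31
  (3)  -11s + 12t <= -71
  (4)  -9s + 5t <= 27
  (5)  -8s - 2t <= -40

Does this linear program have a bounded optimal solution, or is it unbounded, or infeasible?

unbounded

From the feasible point (185/7, -193/14), moving in the direction (8, -3) keeps every constraint satisfied while C decreases without bound.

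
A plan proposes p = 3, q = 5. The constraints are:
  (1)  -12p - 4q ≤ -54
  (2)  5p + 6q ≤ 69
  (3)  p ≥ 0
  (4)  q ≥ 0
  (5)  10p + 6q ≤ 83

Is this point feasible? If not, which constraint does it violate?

(1): -56 ≤ -54 ✓
(2): 45 ≤ 69 ✓
(3): 3 ≥ 0 ✓
(4): 5 ≥ 0 ✓
(5): 60 ≤ 83 ✓

feasible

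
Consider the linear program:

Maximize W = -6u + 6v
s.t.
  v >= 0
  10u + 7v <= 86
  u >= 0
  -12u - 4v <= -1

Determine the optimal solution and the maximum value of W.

u = 0, v = 86/7, maximum W = 516/7

Corner points and W = -6u + 6v:
  (43/5, 0) → W = -258/5
  (1/12, 0) → W = -1/2
  (0, 86/7) → W = 516/7
  (0, 1/4) → W = 3/2

The binding constraints are 10u + 7v = 86 and u = 0.
Solving simultaneously gives u = 0, v = 86/7.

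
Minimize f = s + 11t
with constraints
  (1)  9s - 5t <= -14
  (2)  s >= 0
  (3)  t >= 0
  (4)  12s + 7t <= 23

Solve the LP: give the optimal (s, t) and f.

The optimum lies where 9s - 5t = -14 and s = 0.
Solving simultaneously gives s = 0, t = 14/5.

s = 0, t = 14/5, minimum f = 154/5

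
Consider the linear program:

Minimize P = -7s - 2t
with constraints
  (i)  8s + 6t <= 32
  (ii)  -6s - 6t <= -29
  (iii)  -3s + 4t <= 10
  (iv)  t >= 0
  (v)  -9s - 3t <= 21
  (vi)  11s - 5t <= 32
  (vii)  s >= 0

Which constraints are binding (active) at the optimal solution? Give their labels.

(i) and (ii)

Corner points and P = -7s - 2t:
  (3/2, 10/3) → P = -103/6
  (34/25, 88/25) → P = -414/25
  (4/3, 7/2) → P = -49/3

The minimum is at (3/2, 10/3). Substituting into each constraint, equality holds for (i) and (ii); the remaining constraints have slack.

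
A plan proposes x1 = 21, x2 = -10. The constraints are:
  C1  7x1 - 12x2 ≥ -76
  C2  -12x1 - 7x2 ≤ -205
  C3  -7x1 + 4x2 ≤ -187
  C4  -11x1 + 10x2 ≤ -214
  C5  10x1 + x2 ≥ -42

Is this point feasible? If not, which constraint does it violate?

Constraint C2: -12x1 - 7x2 = -182, which is not ≤ -205. All other constraints are satisfied.

not feasible — violates C2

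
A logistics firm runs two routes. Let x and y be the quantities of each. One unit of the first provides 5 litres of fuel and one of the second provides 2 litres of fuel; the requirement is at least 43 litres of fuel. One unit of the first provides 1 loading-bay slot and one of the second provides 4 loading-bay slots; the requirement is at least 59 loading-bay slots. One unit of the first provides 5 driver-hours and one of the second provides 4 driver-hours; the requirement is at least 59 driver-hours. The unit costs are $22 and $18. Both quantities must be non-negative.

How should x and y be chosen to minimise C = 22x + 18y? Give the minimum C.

The feasible region is unbounded (it extends along (0, 1), (1, 0)), but C strictly increases along every unbounded feasible direction, so there is no improving ray and the minimum is attained at a vertex.

At the optimal vertex, 5x + 2y = 43 and x + 4y = 59.
Solving simultaneously gives x = 3, y = 14.

x = 3, y = 14, minimum C = 318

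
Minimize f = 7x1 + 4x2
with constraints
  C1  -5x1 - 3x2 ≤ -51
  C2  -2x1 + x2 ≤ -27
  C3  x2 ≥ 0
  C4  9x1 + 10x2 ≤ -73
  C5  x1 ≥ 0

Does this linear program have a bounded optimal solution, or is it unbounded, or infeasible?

infeasible

The boundaries -5x1 - 3x2 = -51 and 9x1 + 10x2 = -73 meet at (729/23, -824/23), but that point violates x2 ≥ 0. Every candidate vertex is excluded by some other constraint, so the feasible region is empty.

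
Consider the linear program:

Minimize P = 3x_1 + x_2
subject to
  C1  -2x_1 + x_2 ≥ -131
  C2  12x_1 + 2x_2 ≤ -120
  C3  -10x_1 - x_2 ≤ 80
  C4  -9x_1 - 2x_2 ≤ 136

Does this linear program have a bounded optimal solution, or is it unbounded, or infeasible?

Vertices and P = 3x_1 + x_2:
  (-5, -30) → P = -45
  (16/3, -92) → P = -76
  (-24/11, -640/11) → P = -712/11
The feasible region has finitely many vertices and no improving ray; the minimum is -76 at (16/3, -92).

bounded optimum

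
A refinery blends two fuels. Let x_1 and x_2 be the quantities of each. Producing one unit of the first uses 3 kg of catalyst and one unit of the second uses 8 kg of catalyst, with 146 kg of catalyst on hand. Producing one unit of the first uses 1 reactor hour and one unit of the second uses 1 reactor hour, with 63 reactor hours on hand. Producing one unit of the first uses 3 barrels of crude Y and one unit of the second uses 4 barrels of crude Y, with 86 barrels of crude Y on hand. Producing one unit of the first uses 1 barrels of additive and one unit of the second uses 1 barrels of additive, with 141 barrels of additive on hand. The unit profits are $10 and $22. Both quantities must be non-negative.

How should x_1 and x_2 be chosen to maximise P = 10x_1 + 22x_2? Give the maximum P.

Corner points and P = 10x_1 + 22x_2:
  (0, 0) → P = 0
  (0, 73/4) → P = 803/2
  (86/3, 0) → P = 860/3
  (26/3, 15) → P = 1250/3

x_1 = 26/3, x_2 = 15, maximum P = 1250/3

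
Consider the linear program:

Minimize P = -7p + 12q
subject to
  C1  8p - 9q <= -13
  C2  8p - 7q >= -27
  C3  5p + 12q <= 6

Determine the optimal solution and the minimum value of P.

p = -19/2, q = -7, minimum P = -35/2

The optimum lies where 8p - 9q = -13 and 8p - 7q = -27.
Solving simultaneously gives p = -19/2, q = -7.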